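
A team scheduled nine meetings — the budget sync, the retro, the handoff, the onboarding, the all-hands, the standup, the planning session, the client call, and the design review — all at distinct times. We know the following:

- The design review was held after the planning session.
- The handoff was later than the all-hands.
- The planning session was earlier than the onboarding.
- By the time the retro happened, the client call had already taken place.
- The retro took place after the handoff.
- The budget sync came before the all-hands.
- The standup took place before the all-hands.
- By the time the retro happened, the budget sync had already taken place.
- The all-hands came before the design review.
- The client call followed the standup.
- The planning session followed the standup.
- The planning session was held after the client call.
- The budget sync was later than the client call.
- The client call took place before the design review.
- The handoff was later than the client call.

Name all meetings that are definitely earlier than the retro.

Directly stated before the retro: the budget sync, the client call, and the handoff.
The all-hands reaches the retro via the all-hands → the handoff → the retro.
The standup reaches the retro via the standup → the client call → the retro.
No chain forces the onboarding (or any of the others) ahead of the retro.

the all-hands, the budget sync, the client call, the handoff, the standup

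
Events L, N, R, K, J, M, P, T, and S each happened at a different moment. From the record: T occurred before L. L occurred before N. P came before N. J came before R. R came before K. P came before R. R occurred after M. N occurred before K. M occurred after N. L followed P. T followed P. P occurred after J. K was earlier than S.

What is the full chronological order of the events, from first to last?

The constraints fix every adjacent pair, so only one ordering works:
J → P → T → L → N → M → R → K → S.

J, P, T, L, N, M, R, K, S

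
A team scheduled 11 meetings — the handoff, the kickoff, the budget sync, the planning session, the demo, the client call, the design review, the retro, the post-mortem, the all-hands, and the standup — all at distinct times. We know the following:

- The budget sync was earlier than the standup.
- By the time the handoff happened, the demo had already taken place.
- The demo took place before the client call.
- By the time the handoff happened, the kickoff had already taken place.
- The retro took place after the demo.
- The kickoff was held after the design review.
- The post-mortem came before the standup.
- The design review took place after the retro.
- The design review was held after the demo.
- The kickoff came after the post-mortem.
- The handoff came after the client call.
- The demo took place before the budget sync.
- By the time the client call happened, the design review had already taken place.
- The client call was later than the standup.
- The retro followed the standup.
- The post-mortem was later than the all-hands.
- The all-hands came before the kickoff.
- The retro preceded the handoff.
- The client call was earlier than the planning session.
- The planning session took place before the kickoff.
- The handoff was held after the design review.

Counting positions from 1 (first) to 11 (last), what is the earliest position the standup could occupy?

5

The all-hands, the budget sync, the demo, and the post-mortem must all come before the standup — 4 forced predecessors.
Nothing else is forced ahead of the standup, so its earliest slot is position 4 + 1 = 5.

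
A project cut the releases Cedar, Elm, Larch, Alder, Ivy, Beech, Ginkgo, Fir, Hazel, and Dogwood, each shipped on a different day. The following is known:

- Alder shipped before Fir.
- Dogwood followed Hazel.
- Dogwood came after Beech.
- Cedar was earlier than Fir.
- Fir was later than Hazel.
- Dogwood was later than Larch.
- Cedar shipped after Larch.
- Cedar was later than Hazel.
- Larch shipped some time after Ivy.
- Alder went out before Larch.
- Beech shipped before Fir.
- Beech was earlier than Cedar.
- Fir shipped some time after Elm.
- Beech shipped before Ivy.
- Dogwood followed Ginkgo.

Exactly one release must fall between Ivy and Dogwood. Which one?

Larch

Tracing the constraints gives Ivy → Larch → Dogwood, so Larch sits after Ivy and before Dogwood.
No other release is forced both after Ivy and before Dogwood.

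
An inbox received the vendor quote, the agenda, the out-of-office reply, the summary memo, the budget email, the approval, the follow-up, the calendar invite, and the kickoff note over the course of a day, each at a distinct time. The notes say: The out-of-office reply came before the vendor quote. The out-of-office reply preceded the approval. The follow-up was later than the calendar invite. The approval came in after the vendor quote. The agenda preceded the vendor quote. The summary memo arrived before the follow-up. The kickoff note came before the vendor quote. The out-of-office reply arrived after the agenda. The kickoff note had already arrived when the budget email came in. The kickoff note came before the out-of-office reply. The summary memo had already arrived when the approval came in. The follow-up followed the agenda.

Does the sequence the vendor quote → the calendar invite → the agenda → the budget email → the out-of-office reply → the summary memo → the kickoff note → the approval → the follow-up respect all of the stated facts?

no

The constraints require the kickoff note before the budget email, but in the proposed sequence the budget email appears ahead of the kickoff note. That one violation is enough.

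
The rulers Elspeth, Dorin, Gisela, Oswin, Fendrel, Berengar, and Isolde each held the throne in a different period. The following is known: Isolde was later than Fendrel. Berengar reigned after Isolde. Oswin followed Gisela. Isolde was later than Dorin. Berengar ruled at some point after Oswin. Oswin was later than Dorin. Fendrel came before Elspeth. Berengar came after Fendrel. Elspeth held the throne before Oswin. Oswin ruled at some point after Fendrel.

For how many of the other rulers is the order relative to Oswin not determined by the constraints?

1

Forced before Oswin: Dorin, Elspeth, Fendrel, and Gisela; forced after Oswin: Berengar.
That leaves Isolde with no forced order relative to Oswin — 1.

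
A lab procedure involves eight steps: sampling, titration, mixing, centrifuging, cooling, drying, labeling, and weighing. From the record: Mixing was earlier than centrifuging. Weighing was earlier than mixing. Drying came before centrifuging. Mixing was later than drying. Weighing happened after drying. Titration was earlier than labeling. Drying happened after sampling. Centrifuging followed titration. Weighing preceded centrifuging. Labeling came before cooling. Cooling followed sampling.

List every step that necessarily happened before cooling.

labeling, sampling, titration

Directly stated before cooling: labeling and sampling.
Titration reaches cooling via titration → labeling → cooling.
No chain forces centrifuging (or any of the others) ahead of cooling.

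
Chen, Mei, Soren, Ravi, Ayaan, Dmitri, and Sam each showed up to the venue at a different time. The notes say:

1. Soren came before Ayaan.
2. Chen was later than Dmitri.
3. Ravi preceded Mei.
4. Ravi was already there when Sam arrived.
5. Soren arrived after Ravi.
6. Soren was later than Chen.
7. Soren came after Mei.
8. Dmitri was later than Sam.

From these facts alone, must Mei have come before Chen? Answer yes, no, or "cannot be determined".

No chain of stated constraints runs from Mei to Chen, and none runs from Chen to Mei either.
So the relative order of Mei and Chen is not fixed by the given facts.

cannot be determined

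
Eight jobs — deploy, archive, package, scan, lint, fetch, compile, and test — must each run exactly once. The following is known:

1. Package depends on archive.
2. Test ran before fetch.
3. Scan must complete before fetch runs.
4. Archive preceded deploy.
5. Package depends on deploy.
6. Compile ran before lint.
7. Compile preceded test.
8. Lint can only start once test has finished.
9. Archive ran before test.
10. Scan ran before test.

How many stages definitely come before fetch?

Directly stated before fetch: scan and test.
Archive reaches fetch via archive → test → fetch.
Compile reaches fetch via compile → test → fetch.
No chain forces lint (or any of the others) ahead of fetch.
That's archive, compile, scan, and test — 4 in all.

4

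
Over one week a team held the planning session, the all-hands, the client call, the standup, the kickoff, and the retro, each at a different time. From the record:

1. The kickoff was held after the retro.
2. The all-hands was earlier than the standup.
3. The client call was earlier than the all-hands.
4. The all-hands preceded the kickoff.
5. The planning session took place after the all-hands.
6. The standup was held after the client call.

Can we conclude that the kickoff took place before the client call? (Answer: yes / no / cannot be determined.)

no

Tracing the constraints gives the client call → the all-hands → the kickoff, so the client call must come before the kickoff.
That means the kickoff cannot be before the client call.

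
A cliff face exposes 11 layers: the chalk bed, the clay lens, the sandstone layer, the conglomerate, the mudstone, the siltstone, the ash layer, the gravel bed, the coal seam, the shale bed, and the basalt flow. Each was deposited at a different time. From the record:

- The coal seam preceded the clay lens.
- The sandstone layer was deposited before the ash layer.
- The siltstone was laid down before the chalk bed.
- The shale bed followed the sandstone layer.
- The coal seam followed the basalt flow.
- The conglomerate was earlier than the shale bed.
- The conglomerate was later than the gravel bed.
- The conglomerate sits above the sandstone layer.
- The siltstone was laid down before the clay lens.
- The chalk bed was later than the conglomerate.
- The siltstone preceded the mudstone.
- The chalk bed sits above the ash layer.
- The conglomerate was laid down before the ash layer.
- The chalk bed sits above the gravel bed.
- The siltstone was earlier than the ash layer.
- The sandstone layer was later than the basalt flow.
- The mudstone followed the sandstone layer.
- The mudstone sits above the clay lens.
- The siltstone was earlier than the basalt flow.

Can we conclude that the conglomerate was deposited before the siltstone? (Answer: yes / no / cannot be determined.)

no

Tracing the constraints gives the siltstone → the basalt flow → the sandstone layer → the conglomerate, so the siltstone must come before the conglomerate.
That means the conglomerate cannot be before the siltstone.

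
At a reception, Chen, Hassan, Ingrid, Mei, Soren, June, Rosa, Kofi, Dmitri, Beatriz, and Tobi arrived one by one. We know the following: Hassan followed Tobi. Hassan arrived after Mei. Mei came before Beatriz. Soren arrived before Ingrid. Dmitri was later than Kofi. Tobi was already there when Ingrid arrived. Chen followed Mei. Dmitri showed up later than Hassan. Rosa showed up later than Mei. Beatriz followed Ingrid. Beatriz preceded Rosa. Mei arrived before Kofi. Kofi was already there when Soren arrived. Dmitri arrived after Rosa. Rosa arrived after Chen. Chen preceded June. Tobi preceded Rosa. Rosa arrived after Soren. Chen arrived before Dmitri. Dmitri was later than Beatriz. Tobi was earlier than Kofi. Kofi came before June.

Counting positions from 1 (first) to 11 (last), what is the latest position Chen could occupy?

Chen must come before Dmitri, June, and Rosa — 3 guests forced after them.
Everything else can be placed before Chen in some valid order, so Chen can sit as late as position 11 − 3 = 8.

8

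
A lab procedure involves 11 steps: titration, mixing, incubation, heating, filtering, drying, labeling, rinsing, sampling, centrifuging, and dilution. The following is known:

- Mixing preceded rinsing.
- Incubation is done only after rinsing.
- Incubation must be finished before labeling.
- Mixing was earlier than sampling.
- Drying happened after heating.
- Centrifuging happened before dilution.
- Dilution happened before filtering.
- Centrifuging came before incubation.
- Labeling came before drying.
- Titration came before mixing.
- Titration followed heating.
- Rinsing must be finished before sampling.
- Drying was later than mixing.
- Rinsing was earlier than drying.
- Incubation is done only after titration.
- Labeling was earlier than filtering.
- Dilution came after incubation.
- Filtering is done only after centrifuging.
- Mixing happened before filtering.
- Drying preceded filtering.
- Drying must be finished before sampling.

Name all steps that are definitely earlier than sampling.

centrifuging, drying, heating, incubation, labeling, mixing, rinsing, titration

Directly stated before sampling: drying, mixing, and rinsing.
Centrifuging reaches sampling via centrifuging → incubation → labeling → drying → sampling.
Heating reaches sampling via heating → drying → sampling.
Incubation reaches sampling via incubation → labeling → drying → sampling.
Likewise labeling and titration each reach sampling by chaining the stated constraints.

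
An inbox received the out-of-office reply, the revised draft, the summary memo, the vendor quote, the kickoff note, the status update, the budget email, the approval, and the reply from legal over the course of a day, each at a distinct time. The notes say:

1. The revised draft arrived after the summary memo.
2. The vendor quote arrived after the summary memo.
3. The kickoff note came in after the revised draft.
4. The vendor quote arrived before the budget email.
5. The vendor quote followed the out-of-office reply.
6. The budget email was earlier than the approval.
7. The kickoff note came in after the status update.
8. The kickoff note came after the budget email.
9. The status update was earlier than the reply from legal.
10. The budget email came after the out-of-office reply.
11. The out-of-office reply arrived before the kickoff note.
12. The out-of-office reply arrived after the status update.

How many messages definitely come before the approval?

5

Directly stated before the approval: the budget email.
The out-of-office reply reaches the approval via the out-of-office reply → the budget email → the approval.
The status update reaches the approval via the status update → the out-of-office reply → the budget email → the approval.
The summary memo reaches the approval via the summary memo → the vendor quote → the budget email → the approval.
Likewise the vendor quote reaches the approval by chaining the stated constraints.
No chain forces the reply from legal (or any of the others) ahead of the approval.
That's the budget email, the out-of-office reply, the status update, the summary memo, and the vendor quote — 5 in all.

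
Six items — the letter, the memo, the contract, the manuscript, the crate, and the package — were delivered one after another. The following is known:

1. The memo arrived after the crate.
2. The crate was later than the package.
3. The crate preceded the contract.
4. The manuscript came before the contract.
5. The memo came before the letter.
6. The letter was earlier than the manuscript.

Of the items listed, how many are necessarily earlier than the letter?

Directly stated before the letter: the memo.
The crate reaches the letter via the crate → the memo → the letter.
The package reaches the letter via the package → the crate → the memo → the letter.
No chain forces the contract (or any of the others) ahead of the letter.
That's the crate, the memo, and the package — 3 in all.

3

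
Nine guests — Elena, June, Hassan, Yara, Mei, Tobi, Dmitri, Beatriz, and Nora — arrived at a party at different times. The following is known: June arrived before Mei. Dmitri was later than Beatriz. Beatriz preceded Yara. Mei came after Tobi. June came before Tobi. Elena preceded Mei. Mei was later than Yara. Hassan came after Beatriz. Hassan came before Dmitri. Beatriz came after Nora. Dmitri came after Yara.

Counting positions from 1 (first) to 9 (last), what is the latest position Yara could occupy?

7

Yara must come before Dmitri and Mei — 2 guests forced after them.
Everything else can be placed before Yara in some valid order, so Yara can sit as late as position 9 − 2 = 7.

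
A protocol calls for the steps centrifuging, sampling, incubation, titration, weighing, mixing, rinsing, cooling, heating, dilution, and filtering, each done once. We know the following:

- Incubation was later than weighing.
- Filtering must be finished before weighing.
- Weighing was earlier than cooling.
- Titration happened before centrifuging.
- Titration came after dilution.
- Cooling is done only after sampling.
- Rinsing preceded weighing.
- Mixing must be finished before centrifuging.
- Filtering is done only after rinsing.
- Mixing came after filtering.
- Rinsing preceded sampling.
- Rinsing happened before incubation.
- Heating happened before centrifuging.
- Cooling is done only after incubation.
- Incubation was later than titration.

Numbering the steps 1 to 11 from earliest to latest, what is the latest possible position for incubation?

10

Incubation must come before cooling — 1 step forced after it.
Everything else can be placed before incubation in some valid order, so incubation can sit as late as position 11 − 1 = 10.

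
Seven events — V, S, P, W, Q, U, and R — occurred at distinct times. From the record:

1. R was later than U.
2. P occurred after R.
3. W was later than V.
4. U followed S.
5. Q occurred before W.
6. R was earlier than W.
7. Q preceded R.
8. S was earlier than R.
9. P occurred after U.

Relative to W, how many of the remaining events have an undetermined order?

1

Forced before W: Q, R, S, U, and V.
That leaves P with no forced order relative to W — 1.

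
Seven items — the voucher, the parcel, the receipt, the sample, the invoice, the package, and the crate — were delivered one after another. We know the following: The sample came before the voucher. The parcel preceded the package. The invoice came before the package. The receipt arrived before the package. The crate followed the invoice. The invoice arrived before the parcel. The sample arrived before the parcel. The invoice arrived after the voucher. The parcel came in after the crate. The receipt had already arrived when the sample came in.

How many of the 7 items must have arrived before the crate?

Directly stated before the crate: the invoice.
The receipt reaches the crate via the receipt → the sample → the voucher → the invoice → the crate.
The sample reaches the crate via the sample → the voucher → the invoice → the crate.
The voucher reaches the crate via the voucher → the invoice → the crate.
That's the invoice, the receipt, the sample, and the voucher — 4 in all.

4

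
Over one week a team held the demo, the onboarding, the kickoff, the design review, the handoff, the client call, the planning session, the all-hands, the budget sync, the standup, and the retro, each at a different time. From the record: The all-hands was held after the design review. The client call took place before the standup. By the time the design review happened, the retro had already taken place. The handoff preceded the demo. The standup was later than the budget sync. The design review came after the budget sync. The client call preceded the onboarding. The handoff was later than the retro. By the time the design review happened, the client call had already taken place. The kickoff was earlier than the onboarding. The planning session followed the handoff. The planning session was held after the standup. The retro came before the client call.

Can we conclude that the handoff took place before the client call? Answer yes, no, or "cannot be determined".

No chain of stated constraints runs from the handoff to the client call, and none runs from the client call to the handoff either.
So the relative order of the handoff and the client call is not fixed by the given facts.

cannot be determined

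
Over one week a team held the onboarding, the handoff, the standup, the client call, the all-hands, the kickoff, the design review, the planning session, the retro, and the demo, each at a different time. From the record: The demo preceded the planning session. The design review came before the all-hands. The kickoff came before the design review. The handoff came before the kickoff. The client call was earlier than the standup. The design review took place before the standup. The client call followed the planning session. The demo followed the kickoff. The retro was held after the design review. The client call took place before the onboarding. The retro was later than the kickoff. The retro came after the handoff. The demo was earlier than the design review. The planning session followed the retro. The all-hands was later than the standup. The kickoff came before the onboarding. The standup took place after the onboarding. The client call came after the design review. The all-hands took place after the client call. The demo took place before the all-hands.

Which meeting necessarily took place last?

the all-hands

Every other meeting has a chain of constraints placing it before the all-hands, so the all-hands is last.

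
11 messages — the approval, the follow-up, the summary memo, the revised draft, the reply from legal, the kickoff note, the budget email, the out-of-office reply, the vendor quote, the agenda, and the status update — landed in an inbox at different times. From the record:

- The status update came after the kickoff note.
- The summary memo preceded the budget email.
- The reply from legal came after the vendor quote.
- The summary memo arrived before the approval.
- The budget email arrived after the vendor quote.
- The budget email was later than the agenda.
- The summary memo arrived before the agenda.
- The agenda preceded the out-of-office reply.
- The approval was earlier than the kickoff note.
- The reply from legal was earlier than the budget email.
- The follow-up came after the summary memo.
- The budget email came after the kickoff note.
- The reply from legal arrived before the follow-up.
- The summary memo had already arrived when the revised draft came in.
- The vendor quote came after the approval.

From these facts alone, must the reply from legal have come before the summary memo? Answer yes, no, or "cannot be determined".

no

Tracing the constraints gives the summary memo → the approval → the vendor quote → the reply from legal, so the summary memo must come before the reply from legal.
That means the reply from legal cannot be before the summary memo.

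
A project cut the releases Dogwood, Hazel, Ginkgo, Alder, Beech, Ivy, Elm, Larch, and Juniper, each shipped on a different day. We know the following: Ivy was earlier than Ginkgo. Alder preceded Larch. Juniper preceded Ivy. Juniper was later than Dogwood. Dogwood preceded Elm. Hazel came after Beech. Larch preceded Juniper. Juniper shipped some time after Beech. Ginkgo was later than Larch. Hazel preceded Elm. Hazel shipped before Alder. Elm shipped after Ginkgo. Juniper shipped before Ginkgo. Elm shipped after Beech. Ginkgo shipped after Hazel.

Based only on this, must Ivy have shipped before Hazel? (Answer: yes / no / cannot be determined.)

Tracing the constraints gives Hazel → Alder → Larch → Juniper → Ivy, so Hazel must come before Ivy.
That means Ivy cannot be before Hazel.

no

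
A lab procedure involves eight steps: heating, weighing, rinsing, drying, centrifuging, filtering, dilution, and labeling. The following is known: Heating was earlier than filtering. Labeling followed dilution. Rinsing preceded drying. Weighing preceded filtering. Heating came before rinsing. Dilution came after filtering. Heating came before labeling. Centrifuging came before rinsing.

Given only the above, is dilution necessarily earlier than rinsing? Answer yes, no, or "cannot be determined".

cannot be determined

No chain of stated constraints runs from dilution to rinsing, and none runs from rinsing to dilution either.
So the relative order of dilution and rinsing is not fixed by the given facts.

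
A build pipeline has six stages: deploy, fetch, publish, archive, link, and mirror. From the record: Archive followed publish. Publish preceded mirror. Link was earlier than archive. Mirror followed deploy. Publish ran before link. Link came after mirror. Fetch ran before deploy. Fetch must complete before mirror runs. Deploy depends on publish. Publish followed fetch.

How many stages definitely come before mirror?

Directly stated before mirror: deploy, fetch, and publish.
No chain forces archive (or any of the others) ahead of mirror.
That's deploy, fetch, and publish — 3 in all.

3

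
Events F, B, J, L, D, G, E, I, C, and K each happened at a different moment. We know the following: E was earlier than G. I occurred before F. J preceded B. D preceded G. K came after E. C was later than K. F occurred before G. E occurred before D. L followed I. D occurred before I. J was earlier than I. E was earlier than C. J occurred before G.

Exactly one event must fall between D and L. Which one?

I

Tracing the constraints gives D → I → L, so I sits after D and before L.
No other event is forced both after D and before L.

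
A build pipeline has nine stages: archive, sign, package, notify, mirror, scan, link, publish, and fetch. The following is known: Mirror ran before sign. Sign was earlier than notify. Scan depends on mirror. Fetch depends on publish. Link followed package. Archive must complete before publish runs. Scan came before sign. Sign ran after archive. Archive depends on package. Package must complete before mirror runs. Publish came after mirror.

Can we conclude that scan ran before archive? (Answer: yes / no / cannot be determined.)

cannot be determined

No chain of stated constraints runs from scan to archive, and none runs from archive to scan either.
So the relative order of scan and archive is not fixed by the given facts.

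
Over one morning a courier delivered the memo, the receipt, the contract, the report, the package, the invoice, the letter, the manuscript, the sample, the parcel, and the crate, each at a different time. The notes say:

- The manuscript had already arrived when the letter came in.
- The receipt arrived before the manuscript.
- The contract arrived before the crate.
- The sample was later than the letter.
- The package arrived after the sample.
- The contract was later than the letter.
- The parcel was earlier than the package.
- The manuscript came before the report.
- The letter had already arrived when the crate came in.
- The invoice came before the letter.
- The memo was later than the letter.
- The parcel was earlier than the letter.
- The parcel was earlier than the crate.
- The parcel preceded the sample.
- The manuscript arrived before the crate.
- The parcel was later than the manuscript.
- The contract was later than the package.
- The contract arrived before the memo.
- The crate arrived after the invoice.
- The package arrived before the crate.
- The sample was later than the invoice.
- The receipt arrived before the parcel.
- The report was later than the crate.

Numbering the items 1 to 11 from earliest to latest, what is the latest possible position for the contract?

8

The contract must come before the crate, the memo, and the report — 3 items forced after it.
Everything else can be placed before the contract in some valid order, so the contract can sit as late as position 11 − 3 = 8.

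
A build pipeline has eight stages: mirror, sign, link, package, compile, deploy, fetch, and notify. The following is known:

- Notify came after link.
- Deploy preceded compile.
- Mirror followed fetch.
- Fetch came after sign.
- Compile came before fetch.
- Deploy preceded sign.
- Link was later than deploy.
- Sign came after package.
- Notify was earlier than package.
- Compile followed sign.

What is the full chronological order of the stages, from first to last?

deploy, link, notify, package, sign, compile, fetch, mirror

The constraints fix every adjacent pair, so only one ordering works:
deploy → link → notify → package → sign → compile → fetch → mirror.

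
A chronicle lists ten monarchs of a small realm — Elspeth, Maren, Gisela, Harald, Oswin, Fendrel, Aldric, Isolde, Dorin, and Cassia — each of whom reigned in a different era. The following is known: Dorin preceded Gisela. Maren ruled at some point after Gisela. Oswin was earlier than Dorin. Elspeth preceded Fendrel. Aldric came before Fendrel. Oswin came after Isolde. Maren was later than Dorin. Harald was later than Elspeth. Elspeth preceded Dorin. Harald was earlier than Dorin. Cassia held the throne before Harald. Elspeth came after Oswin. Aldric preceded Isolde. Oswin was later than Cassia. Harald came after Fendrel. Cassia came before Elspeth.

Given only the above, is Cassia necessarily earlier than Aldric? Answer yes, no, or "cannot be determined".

No chain of stated constraints runs from Cassia to Aldric, and none runs from Aldric to Cassia either.
So the relative order of Cassia and Aldric is not fixed by the given facts.

cannot be determined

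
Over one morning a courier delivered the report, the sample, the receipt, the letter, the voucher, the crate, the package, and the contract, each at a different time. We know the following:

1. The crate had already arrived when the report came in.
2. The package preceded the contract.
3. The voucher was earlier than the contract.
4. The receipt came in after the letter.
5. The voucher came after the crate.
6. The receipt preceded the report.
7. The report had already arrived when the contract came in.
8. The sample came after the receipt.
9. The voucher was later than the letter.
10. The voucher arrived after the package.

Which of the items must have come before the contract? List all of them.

Directly stated before the contract: the package, the report, and the voucher.
The crate reaches the contract via the crate → the report → the contract.
The letter reaches the contract via the letter → the voucher → the contract.
The receipt reaches the contract via the receipt → the report → the contract.

the crate, the letter, the package, the receipt, the report, the voucher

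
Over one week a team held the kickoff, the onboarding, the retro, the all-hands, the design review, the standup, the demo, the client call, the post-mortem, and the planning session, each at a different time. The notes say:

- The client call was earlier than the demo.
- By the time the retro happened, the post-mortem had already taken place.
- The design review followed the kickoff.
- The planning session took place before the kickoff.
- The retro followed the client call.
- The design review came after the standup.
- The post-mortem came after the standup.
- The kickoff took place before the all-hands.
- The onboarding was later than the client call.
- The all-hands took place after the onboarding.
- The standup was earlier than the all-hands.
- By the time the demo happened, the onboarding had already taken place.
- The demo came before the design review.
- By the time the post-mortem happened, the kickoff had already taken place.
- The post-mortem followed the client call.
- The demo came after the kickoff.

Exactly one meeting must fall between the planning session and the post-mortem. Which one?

the kickoff

Tracing the constraints gives the planning session → the kickoff → the post-mortem, so the kickoff sits after the planning session and before the post-mortem.
No other meeting is forced both after the planning session and before the post-mortem.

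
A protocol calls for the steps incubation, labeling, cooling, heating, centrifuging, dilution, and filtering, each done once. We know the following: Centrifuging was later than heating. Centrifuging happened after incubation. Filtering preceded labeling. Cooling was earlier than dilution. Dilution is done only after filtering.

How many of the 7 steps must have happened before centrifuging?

Directly stated before centrifuging: heating and incubation.
No chain forces dilution (or any of the others) ahead of centrifuging.
That's heating and incubation — 2 in all.

2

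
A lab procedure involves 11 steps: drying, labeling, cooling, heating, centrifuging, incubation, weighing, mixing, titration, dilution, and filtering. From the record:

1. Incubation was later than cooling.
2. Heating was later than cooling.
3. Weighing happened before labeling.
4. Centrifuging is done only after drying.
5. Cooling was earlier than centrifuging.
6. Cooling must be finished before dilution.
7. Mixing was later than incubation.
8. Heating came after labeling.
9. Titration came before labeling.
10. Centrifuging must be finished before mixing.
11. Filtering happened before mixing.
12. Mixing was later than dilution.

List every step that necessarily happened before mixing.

Directly stated before mixing: centrifuging, dilution, filtering, and incubation.
Cooling reaches mixing via cooling → incubation → mixing.
Drying reaches mixing via drying → centrifuging → mixing.

centrifuging, cooling, dilution, drying, filtering, incubation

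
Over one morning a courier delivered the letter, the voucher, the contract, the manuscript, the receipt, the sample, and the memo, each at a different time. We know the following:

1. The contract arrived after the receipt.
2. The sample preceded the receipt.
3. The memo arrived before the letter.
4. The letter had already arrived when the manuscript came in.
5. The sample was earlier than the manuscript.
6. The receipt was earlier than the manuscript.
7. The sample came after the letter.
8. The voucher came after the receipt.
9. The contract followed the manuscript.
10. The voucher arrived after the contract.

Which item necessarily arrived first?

The memo has a chain of constraints placing it before every other item, so the memo must be first.

the memo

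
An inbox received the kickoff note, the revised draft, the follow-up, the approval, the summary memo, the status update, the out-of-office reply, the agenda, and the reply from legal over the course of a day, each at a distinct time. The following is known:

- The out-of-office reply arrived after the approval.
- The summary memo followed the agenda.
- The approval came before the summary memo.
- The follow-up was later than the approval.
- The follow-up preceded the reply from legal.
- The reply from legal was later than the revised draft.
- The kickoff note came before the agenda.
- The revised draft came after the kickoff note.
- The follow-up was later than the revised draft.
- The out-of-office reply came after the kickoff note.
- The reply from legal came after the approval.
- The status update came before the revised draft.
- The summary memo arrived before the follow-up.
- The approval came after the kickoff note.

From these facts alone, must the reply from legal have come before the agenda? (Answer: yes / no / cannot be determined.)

no

Tracing the constraints gives the agenda → the summary memo → the follow-up → the reply from legal, so the agenda must come before the reply from legal.
That means the reply from legal cannot be before the agenda.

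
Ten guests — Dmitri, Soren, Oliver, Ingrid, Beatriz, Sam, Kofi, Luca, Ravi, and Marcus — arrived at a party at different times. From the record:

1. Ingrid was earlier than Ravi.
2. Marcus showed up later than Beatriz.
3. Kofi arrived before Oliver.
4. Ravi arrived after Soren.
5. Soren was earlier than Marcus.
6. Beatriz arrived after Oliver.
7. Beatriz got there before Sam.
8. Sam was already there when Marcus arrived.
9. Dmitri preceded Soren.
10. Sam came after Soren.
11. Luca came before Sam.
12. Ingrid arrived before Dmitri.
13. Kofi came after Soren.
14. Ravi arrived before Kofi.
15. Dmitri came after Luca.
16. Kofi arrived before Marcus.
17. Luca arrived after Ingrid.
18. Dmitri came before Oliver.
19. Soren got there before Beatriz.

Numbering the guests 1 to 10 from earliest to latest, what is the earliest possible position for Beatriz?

8

Dmitri, Ingrid, Kofi, Luca, Oliver, Ravi, and Soren must all come before Beatriz — 7 forced predecessors.
Nothing else is forced ahead of Beatriz, so their earliest slot is position 7 + 1 = 8.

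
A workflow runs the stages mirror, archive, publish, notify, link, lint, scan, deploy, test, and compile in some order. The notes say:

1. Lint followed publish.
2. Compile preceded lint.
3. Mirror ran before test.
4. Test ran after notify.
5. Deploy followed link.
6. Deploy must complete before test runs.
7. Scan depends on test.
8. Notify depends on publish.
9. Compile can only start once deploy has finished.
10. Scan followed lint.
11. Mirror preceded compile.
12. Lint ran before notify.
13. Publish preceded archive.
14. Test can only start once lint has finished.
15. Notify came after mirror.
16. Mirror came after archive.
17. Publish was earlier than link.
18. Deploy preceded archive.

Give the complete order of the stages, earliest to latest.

publish, link, deploy, archive, mirror, compile, lint, notify, test, scan

The constraints fix every adjacent pair, so only one ordering works:
publish → link → deploy → archive → mirror → compile → lint → notify → test → scan.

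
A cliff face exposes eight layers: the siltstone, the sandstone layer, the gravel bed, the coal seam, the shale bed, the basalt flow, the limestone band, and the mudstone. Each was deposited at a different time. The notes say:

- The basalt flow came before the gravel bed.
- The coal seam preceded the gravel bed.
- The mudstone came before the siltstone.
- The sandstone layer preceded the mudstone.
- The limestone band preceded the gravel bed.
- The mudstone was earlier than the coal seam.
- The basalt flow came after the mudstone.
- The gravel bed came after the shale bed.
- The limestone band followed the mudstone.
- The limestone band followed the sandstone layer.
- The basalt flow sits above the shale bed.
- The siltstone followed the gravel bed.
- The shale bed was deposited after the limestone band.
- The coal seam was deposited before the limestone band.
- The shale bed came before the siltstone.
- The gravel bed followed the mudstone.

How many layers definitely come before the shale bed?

4

Directly stated before the shale bed: the limestone band.
The coal seam reaches the shale bed via the coal seam → the limestone band → the shale bed.
The mudstone reaches the shale bed via the mudstone → the limestone band → the shale bed.
The sandstone layer reaches the shale bed via the sandstone layer → the limestone band → the shale bed.
That's the coal seam, the limestone band, the mudstone, and the sandstone layer — 4 in all.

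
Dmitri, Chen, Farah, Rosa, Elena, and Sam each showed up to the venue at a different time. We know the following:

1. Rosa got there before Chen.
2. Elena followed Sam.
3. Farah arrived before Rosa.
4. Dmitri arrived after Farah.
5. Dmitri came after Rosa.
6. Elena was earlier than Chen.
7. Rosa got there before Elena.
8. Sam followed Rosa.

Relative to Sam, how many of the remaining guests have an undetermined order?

Forced before Sam: Farah and Rosa; forced after Sam: Chen and Elena.
That leaves Dmitri with no forced order relative to Sam — 1.

1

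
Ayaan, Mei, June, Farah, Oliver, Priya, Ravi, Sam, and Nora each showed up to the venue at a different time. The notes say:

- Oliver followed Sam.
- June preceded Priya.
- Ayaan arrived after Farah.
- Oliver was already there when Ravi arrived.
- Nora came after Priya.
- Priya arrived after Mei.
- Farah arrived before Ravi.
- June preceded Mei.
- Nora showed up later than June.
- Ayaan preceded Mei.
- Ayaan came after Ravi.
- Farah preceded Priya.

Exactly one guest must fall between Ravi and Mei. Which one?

Ayaan

Tracing the constraints gives Ravi → Ayaan → Mei, so Ayaan sits after Ravi and before Mei.
No other guest is forced both after Ravi and before Mei.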